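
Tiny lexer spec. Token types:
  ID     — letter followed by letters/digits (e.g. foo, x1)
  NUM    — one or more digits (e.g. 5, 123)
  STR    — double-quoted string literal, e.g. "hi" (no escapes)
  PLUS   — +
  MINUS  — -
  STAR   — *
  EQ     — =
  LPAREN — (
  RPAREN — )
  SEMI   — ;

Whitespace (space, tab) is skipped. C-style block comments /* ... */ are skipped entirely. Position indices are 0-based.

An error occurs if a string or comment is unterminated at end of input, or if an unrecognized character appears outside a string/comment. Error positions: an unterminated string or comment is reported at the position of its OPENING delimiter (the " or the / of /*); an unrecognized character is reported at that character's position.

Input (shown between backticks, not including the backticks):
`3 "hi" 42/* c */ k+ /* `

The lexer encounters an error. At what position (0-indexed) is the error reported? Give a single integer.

Answer: 20

Derivation:
pos=0: emit NUM '3' (now at pos=1)
pos=2: enter STRING mode
pos=2: emit STR "hi" (now at pos=6)
pos=7: emit NUM '42' (now at pos=9)
pos=9: enter COMMENT mode (saw '/*')
exit COMMENT mode (now at pos=16)
pos=17: emit ID 'k' (now at pos=18)
pos=18: emit PLUS '+'
pos=20: enter COMMENT mode (saw '/*')
pos=20: ERROR — unterminated comment (reached EOF)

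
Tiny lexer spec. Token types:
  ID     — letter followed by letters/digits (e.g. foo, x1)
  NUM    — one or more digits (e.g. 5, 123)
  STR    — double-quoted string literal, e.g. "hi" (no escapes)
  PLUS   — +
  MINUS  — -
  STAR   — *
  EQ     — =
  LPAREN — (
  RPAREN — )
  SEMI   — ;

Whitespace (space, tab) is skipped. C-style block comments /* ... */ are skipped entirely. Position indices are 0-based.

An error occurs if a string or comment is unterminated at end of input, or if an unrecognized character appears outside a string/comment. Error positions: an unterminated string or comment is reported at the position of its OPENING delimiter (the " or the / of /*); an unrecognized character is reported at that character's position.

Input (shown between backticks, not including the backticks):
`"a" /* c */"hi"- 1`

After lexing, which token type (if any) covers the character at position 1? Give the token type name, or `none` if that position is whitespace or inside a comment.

Answer: STR

Derivation:
pos=0: enter STRING mode
pos=0: emit STR "a" (now at pos=3)
pos=4: enter COMMENT mode (saw '/*')
exit COMMENT mode (now at pos=11)
pos=11: enter STRING mode
pos=11: emit STR "hi" (now at pos=15)
pos=15: emit MINUS '-'
pos=17: emit NUM '1' (now at pos=18)
DONE. 4 tokens: [STR, STR, MINUS, NUM]
Position 1: char is 'a' -> STR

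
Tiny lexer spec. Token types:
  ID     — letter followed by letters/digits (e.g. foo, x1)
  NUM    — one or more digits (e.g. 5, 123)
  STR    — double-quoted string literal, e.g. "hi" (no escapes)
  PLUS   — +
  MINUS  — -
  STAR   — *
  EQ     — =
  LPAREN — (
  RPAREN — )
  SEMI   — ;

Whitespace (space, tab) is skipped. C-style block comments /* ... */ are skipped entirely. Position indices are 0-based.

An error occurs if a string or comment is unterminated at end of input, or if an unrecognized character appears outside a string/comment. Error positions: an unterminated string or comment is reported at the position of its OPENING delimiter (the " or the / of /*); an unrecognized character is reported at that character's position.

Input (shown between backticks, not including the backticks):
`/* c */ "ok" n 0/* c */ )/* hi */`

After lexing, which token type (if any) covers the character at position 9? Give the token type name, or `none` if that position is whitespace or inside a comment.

Answer: STR

Derivation:
pos=0: enter COMMENT mode (saw '/*')
exit COMMENT mode (now at pos=7)
pos=8: enter STRING mode
pos=8: emit STR "ok" (now at pos=12)
pos=13: emit ID 'n' (now at pos=14)
pos=15: emit NUM '0' (now at pos=16)
pos=16: enter COMMENT mode (saw '/*')
exit COMMENT mode (now at pos=23)
pos=24: emit RPAREN ')'
pos=25: enter COMMENT mode (saw '/*')
exit COMMENT mode (now at pos=33)
DONE. 4 tokens: [STR, ID, NUM, RPAREN]
Position 9: char is 'o' -> STR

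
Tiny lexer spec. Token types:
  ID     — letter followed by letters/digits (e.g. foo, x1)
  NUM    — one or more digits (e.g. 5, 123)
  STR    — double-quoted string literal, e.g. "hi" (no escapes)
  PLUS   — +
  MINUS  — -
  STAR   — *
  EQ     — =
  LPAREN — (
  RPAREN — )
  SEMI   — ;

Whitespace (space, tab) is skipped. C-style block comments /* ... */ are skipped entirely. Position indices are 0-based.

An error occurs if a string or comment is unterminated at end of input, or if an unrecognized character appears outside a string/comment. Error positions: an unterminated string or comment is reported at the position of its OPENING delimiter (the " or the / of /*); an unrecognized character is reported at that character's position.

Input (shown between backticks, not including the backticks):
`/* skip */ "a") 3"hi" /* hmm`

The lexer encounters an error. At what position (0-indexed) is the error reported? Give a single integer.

pos=0: enter COMMENT mode (saw '/*')
exit COMMENT mode (now at pos=10)
pos=11: enter STRING mode
pos=11: emit STR "a" (now at pos=14)
pos=14: emit RPAREN ')'
pos=16: emit NUM '3' (now at pos=17)
pos=17: enter STRING mode
pos=17: emit STR "hi" (now at pos=21)
pos=22: enter COMMENT mode (saw '/*')
pos=22: ERROR — unterminated comment (reached EOF)

Answer: 22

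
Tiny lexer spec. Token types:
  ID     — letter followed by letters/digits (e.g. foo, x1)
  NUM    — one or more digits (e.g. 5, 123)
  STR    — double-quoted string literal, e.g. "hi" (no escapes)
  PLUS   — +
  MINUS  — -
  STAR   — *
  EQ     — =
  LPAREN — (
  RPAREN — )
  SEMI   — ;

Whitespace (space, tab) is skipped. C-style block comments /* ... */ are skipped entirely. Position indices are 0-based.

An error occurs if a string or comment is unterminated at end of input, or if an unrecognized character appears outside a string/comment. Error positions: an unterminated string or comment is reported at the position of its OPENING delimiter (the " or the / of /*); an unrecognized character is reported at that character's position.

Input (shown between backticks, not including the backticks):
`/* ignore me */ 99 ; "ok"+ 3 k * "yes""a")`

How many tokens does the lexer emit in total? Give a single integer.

pos=0: enter COMMENT mode (saw '/*')
exit COMMENT mode (now at pos=15)
pos=16: emit NUM '99' (now at pos=18)
pos=19: emit SEMI ';'
pos=21: enter STRING mode
pos=21: emit STR "ok" (now at pos=25)
pos=25: emit PLUS '+'
pos=27: emit NUM '3' (now at pos=28)
pos=29: emit ID 'k' (now at pos=30)
pos=31: emit STAR '*'
pos=33: enter STRING mode
pos=33: emit STR "yes" (now at pos=38)
pos=38: enter STRING mode
pos=38: emit STR "a" (now at pos=41)
pos=41: emit RPAREN ')'
DONE. 10 tokens: [NUM, SEMI, STR, PLUS, NUM, ID, STAR, STR, STR, RPAREN]

Answer: 10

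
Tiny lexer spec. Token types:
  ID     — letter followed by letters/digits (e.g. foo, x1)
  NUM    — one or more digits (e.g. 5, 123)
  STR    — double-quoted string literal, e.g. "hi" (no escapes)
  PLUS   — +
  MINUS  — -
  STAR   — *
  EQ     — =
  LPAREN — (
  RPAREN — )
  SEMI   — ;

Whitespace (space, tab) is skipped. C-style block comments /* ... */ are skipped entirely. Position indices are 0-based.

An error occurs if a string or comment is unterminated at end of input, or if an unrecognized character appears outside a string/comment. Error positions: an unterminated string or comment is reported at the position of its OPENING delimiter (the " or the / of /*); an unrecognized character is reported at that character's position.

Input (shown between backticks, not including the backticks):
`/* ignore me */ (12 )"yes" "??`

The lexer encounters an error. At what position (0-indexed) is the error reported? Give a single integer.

Answer: 27

Derivation:
pos=0: enter COMMENT mode (saw '/*')
exit COMMENT mode (now at pos=15)
pos=16: emit LPAREN '('
pos=17: emit NUM '12' (now at pos=19)
pos=20: emit RPAREN ')'
pos=21: enter STRING mode
pos=21: emit STR "yes" (now at pos=26)
pos=27: enter STRING mode
pos=27: ERROR — unterminated string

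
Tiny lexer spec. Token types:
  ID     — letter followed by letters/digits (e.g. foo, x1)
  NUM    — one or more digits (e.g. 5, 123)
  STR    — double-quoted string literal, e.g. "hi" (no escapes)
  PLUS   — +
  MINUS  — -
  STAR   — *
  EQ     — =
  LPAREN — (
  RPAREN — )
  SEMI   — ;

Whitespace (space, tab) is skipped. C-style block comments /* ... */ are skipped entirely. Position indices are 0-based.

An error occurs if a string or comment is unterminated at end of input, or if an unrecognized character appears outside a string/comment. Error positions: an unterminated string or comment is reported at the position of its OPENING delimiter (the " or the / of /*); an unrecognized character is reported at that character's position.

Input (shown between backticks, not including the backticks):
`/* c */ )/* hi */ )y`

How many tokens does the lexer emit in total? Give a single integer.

pos=0: enter COMMENT mode (saw '/*')
exit COMMENT mode (now at pos=7)
pos=8: emit RPAREN ')'
pos=9: enter COMMENT mode (saw '/*')
exit COMMENT mode (now at pos=17)
pos=18: emit RPAREN ')'
pos=19: emit ID 'y' (now at pos=20)
DONE. 3 tokens: [RPAREN, RPAREN, ID]

Answer: 3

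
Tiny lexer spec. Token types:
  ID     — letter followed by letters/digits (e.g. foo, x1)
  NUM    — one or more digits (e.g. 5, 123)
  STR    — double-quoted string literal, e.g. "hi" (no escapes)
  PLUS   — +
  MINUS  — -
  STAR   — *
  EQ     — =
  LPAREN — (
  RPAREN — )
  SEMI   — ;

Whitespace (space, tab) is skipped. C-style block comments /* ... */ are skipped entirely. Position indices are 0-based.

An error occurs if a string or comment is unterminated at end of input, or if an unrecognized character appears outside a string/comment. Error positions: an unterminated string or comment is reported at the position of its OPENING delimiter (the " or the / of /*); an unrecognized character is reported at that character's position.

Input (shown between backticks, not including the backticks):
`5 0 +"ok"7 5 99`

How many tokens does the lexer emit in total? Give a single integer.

Answer: 7

Derivation:
pos=0: emit NUM '5' (now at pos=1)
pos=2: emit NUM '0' (now at pos=3)
pos=4: emit PLUS '+'
pos=5: enter STRING mode
pos=5: emit STR "ok" (now at pos=9)
pos=9: emit NUM '7' (now at pos=10)
pos=11: emit NUM '5' (now at pos=12)
pos=13: emit NUM '99' (now at pos=15)
DONE. 7 tokens: [NUM, NUM, PLUS, STR, NUM, NUM, NUM]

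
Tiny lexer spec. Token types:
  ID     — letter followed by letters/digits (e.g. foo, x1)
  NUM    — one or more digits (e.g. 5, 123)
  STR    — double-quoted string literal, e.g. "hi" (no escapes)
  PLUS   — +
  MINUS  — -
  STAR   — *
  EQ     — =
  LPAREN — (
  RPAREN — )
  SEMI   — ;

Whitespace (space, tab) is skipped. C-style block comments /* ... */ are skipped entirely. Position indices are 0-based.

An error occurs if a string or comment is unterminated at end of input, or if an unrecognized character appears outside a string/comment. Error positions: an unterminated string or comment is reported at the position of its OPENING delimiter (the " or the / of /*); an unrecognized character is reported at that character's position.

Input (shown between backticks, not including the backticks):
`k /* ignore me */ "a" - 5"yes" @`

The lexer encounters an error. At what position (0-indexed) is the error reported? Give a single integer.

Answer: 31

Derivation:
pos=0: emit ID 'k' (now at pos=1)
pos=2: enter COMMENT mode (saw '/*')
exit COMMENT mode (now at pos=17)
pos=18: enter STRING mode
pos=18: emit STR "a" (now at pos=21)
pos=22: emit MINUS '-'
pos=24: emit NUM '5' (now at pos=25)
pos=25: enter STRING mode
pos=25: emit STR "yes" (now at pos=30)
pos=31: ERROR — unrecognized char '@'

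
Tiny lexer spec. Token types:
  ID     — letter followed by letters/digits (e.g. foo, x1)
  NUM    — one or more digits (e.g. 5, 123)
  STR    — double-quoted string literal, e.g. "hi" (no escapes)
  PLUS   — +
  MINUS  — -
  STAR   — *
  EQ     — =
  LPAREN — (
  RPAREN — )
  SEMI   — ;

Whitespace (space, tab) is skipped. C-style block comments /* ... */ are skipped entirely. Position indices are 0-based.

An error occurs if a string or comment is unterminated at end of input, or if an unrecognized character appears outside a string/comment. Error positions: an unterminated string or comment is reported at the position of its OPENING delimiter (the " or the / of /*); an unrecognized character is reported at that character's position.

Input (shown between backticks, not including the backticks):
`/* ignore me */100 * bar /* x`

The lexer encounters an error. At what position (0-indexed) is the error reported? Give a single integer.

pos=0: enter COMMENT mode (saw '/*')
exit COMMENT mode (now at pos=15)
pos=15: emit NUM '100' (now at pos=18)
pos=19: emit STAR '*'
pos=21: emit ID 'bar' (now at pos=24)
pos=25: enter COMMENT mode (saw '/*')
pos=25: ERROR — unterminated comment (reached EOF)

Answer: 25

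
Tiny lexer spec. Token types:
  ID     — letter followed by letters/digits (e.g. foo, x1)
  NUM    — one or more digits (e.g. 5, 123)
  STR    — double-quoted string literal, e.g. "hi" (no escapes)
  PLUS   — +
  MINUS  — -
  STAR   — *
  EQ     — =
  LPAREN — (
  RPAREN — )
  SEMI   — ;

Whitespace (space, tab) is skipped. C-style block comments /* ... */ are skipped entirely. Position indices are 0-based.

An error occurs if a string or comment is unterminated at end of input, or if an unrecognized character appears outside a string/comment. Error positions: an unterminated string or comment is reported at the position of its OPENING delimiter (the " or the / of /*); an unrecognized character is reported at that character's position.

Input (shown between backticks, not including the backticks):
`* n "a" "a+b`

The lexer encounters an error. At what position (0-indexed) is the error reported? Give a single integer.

Answer: 8

Derivation:
pos=0: emit STAR '*'
pos=2: emit ID 'n' (now at pos=3)
pos=4: enter STRING mode
pos=4: emit STR "a" (now at pos=7)
pos=8: enter STRING mode
pos=8: ERROR — unterminated string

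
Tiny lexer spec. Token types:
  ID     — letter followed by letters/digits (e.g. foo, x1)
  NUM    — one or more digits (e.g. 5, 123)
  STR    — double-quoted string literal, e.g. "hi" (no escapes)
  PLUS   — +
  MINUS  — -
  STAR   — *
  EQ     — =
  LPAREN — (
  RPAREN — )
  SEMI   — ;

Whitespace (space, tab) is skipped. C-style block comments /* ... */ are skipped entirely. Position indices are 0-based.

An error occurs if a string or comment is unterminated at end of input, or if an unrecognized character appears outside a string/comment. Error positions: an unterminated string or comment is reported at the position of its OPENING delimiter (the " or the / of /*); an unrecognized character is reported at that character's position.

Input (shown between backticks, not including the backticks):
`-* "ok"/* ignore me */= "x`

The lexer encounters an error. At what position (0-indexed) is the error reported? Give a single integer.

pos=0: emit MINUS '-'
pos=1: emit STAR '*'
pos=3: enter STRING mode
pos=3: emit STR "ok" (now at pos=7)
pos=7: enter COMMENT mode (saw '/*')
exit COMMENT mode (now at pos=22)
pos=22: emit EQ '='
pos=24: enter STRING mode
pos=24: ERROR — unterminated string

Answer: 24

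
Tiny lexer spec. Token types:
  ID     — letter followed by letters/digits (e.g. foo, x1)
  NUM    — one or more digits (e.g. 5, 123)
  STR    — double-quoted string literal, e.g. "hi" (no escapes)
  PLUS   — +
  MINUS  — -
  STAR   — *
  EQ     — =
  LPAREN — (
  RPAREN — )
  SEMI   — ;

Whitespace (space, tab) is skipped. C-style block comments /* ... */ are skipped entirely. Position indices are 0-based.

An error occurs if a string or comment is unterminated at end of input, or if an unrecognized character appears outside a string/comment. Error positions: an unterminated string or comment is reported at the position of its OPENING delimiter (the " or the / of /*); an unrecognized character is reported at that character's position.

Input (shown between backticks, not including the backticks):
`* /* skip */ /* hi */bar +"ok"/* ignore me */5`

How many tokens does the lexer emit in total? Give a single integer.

pos=0: emit STAR '*'
pos=2: enter COMMENT mode (saw '/*')
exit COMMENT mode (now at pos=12)
pos=13: enter COMMENT mode (saw '/*')
exit COMMENT mode (now at pos=21)
pos=21: emit ID 'bar' (now at pos=24)
pos=25: emit PLUS '+'
pos=26: enter STRING mode
pos=26: emit STR "ok" (now at pos=30)
pos=30: enter COMMENT mode (saw '/*')
exit COMMENT mode (now at pos=45)
pos=45: emit NUM '5' (now at pos=46)
DONE. 5 tokens: [STAR, ID, PLUS, STR, NUM]

Answer: 5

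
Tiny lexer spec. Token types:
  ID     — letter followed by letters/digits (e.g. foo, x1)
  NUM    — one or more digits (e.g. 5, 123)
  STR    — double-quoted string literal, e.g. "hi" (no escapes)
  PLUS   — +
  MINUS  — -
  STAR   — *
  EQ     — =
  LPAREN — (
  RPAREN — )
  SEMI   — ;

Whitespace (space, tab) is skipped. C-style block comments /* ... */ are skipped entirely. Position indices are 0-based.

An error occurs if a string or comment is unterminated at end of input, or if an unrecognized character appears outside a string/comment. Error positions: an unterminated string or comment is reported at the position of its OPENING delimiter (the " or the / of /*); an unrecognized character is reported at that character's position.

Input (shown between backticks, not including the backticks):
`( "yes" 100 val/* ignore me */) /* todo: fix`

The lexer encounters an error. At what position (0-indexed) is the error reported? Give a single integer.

pos=0: emit LPAREN '('
pos=2: enter STRING mode
pos=2: emit STR "yes" (now at pos=7)
pos=8: emit NUM '100' (now at pos=11)
pos=12: emit ID 'val' (now at pos=15)
pos=15: enter COMMENT mode (saw '/*')
exit COMMENT mode (now at pos=30)
pos=30: emit RPAREN ')'
pos=32: enter COMMENT mode (saw '/*')
pos=32: ERROR — unterminated comment (reached EOF)

Answer: 32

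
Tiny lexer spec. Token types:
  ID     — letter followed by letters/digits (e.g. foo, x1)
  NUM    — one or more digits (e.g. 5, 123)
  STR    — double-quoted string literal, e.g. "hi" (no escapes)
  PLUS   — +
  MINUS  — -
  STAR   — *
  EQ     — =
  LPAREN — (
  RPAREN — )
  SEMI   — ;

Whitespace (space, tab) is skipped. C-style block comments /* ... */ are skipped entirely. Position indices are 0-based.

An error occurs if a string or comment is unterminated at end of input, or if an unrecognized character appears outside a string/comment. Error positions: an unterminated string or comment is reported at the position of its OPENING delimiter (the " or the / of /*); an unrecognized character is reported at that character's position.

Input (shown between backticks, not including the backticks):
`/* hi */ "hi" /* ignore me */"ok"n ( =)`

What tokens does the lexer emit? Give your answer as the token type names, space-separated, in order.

pos=0: enter COMMENT mode (saw '/*')
exit COMMENT mode (now at pos=8)
pos=9: enter STRING mode
pos=9: emit STR "hi" (now at pos=13)
pos=14: enter COMMENT mode (saw '/*')
exit COMMENT mode (now at pos=29)
pos=29: enter STRING mode
pos=29: emit STR "ok" (now at pos=33)
pos=33: emit ID 'n' (now at pos=34)
pos=35: emit LPAREN '('
pos=37: emit EQ '='
pos=38: emit RPAREN ')'
DONE. 6 tokens: [STR, STR, ID, LPAREN, EQ, RPAREN]

Answer: STR STR ID LPAREN EQ RPAREN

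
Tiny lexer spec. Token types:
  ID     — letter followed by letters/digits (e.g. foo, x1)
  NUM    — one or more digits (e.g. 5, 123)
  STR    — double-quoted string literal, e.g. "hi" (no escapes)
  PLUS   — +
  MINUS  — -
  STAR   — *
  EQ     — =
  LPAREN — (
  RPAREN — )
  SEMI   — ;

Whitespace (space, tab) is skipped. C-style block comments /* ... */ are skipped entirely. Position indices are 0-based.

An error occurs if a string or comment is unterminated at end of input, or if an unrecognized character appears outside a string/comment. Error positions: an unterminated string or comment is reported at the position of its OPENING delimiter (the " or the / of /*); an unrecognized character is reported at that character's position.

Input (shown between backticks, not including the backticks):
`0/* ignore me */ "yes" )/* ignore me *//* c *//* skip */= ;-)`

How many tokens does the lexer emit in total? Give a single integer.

pos=0: emit NUM '0' (now at pos=1)
pos=1: enter COMMENT mode (saw '/*')
exit COMMENT mode (now at pos=16)
pos=17: enter STRING mode
pos=17: emit STR "yes" (now at pos=22)
pos=23: emit RPAREN ')'
pos=24: enter COMMENT mode (saw '/*')
exit COMMENT mode (now at pos=39)
pos=39: enter COMMENT mode (saw '/*')
exit COMMENT mode (now at pos=46)
pos=46: enter COMMENT mode (saw '/*')
exit COMMENT mode (now at pos=56)
pos=56: emit EQ '='
pos=58: emit SEMI ';'
pos=59: emit MINUS '-'
pos=60: emit RPAREN ')'
DONE. 7 tokens: [NUM, STR, RPAREN, EQ, SEMI, MINUS, RPAREN]

Answer: 7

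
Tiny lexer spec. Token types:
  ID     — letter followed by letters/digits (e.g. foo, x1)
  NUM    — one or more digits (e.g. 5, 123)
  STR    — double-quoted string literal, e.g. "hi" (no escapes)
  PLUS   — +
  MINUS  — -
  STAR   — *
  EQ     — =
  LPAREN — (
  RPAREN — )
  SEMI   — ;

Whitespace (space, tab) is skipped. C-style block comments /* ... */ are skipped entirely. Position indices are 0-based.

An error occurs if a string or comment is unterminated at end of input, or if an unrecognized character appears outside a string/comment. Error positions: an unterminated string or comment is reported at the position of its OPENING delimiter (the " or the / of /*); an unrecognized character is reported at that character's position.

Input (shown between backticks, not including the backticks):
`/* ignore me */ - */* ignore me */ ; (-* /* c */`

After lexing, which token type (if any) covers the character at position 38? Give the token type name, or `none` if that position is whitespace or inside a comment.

pos=0: enter COMMENT mode (saw '/*')
exit COMMENT mode (now at pos=15)
pos=16: emit MINUS '-'
pos=18: emit STAR '*'
pos=19: enter COMMENT mode (saw '/*')
exit COMMENT mode (now at pos=34)
pos=35: emit SEMI ';'
pos=37: emit LPAREN '('
pos=38: emit MINUS '-'
pos=39: emit STAR '*'
pos=41: enter COMMENT mode (saw '/*')
exit COMMENT mode (now at pos=48)
DONE. 6 tokens: [MINUS, STAR, SEMI, LPAREN, MINUS, STAR]
Position 38: char is '-' -> MINUS

Answer: MINUS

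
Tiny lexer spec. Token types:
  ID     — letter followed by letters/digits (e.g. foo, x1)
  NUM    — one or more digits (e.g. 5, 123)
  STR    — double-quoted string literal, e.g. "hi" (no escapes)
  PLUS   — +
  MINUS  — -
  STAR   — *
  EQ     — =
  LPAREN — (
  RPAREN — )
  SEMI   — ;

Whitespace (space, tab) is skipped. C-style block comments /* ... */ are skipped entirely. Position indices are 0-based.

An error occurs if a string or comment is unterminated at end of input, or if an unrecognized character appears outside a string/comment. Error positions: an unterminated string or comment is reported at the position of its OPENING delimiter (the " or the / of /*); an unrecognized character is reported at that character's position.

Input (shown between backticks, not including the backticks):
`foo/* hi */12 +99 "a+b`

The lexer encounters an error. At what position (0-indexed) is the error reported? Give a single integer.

Answer: 18

Derivation:
pos=0: emit ID 'foo' (now at pos=3)
pos=3: enter COMMENT mode (saw '/*')
exit COMMENT mode (now at pos=11)
pos=11: emit NUM '12' (now at pos=13)
pos=14: emit PLUS '+'
pos=15: emit NUM '99' (now at pos=17)
pos=18: enter STRING mode
pos=18: ERROR — unterminated string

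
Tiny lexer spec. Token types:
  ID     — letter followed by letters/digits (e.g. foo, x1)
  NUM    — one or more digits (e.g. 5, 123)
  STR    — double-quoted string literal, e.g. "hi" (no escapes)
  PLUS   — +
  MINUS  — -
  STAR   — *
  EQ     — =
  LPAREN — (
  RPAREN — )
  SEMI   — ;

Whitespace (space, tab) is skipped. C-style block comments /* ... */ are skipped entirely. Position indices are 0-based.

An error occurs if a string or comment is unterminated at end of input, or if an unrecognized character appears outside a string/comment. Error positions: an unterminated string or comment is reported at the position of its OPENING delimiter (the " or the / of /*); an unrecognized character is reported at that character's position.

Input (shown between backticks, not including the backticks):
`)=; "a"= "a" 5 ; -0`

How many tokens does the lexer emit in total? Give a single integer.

Answer: 10

Derivation:
pos=0: emit RPAREN ')'
pos=1: emit EQ '='
pos=2: emit SEMI ';'
pos=4: enter STRING mode
pos=4: emit STR "a" (now at pos=7)
pos=7: emit EQ '='
pos=9: enter STRING mode
pos=9: emit STR "a" (now at pos=12)
pos=13: emit NUM '5' (now at pos=14)
pos=15: emit SEMI ';'
pos=17: emit MINUS '-'
pos=18: emit NUM '0' (now at pos=19)
DONE. 10 tokens: [RPAREN, EQ, SEMI, STR, EQ, STR, NUM, SEMI, MINUS, NUM]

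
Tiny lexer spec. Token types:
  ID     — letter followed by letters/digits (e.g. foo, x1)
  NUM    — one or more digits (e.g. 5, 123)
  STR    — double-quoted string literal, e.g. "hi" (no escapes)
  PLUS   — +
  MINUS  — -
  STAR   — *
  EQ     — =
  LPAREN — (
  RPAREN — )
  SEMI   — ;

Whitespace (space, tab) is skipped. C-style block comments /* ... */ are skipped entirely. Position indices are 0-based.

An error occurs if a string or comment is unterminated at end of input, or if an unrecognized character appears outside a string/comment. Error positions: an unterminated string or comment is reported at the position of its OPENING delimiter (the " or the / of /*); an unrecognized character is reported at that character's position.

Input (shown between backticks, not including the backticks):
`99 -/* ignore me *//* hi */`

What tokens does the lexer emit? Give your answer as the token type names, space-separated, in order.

pos=0: emit NUM '99' (now at pos=2)
pos=3: emit MINUS '-'
pos=4: enter COMMENT mode (saw '/*')
exit COMMENT mode (now at pos=19)
pos=19: enter COMMENT mode (saw '/*')
exit COMMENT mode (now at pos=27)
DONE. 2 tokens: [NUM, MINUS]

Answer: NUM MINUS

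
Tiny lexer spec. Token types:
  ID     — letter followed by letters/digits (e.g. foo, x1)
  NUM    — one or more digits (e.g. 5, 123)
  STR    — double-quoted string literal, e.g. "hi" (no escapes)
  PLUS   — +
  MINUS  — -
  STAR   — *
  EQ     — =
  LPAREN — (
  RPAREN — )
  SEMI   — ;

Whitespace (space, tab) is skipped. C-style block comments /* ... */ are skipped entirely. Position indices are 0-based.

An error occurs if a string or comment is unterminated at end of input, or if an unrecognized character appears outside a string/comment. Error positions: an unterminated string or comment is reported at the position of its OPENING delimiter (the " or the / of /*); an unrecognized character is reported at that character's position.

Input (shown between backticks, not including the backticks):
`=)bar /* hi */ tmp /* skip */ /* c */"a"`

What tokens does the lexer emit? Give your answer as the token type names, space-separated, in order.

Answer: EQ RPAREN ID ID STR

Derivation:
pos=0: emit EQ '='
pos=1: emit RPAREN ')'
pos=2: emit ID 'bar' (now at pos=5)
pos=6: enter COMMENT mode (saw '/*')
exit COMMENT mode (now at pos=14)
pos=15: emit ID 'tmp' (now at pos=18)
pos=19: enter COMMENT mode (saw '/*')
exit COMMENT mode (now at pos=29)
pos=30: enter COMMENT mode (saw '/*')
exit COMMENT mode (now at pos=37)
pos=37: enter STRING mode
pos=37: emit STR "a" (now at pos=40)
DONE. 5 tokens: [EQ, RPAREN, ID, ID, STR]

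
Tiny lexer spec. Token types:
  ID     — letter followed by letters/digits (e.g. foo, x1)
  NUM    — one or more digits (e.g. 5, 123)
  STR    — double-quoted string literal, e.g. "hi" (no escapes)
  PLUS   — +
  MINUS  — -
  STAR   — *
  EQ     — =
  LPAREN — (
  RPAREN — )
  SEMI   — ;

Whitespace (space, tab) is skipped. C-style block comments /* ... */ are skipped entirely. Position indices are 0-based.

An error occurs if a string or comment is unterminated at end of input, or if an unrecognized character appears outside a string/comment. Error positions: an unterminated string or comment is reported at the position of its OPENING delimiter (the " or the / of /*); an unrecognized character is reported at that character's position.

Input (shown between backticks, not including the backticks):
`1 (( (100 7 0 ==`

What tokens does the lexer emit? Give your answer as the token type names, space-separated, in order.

pos=0: emit NUM '1' (now at pos=1)
pos=2: emit LPAREN '('
pos=3: emit LPAREN '('
pos=5: emit LPAREN '('
pos=6: emit NUM '100' (now at pos=9)
pos=10: emit NUM '7' (now at pos=11)
pos=12: emit NUM '0' (now at pos=13)
pos=14: emit EQ '='
pos=15: emit EQ '='
DONE. 9 tokens: [NUM, LPAREN, LPAREN, LPAREN, NUM, NUM, NUM, EQ, EQ]

Answer: NUM LPAREN LPAREN LPAREN NUM NUM NUM EQ EQ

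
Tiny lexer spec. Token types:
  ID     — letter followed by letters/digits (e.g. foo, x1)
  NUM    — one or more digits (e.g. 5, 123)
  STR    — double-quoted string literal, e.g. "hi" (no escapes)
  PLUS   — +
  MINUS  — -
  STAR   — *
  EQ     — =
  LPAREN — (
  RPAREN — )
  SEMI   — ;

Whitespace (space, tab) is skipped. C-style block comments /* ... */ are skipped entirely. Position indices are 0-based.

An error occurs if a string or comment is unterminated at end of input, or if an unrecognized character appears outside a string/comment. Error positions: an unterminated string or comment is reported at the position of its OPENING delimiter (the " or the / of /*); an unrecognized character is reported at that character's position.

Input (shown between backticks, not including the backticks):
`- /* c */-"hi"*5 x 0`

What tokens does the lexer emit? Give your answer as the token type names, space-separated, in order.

Answer: MINUS MINUS STR STAR NUM ID NUM

Derivation:
pos=0: emit MINUS '-'
pos=2: enter COMMENT mode (saw '/*')
exit COMMENT mode (now at pos=9)
pos=9: emit MINUS '-'
pos=10: enter STRING mode
pos=10: emit STR "hi" (now at pos=14)
pos=14: emit STAR '*'
pos=15: emit NUM '5' (now at pos=16)
pos=17: emit ID 'x' (now at pos=18)
pos=19: emit NUM '0' (now at pos=20)
DONE. 7 tokens: [MINUS, MINUS, STR, STAR, NUM, ID, NUM]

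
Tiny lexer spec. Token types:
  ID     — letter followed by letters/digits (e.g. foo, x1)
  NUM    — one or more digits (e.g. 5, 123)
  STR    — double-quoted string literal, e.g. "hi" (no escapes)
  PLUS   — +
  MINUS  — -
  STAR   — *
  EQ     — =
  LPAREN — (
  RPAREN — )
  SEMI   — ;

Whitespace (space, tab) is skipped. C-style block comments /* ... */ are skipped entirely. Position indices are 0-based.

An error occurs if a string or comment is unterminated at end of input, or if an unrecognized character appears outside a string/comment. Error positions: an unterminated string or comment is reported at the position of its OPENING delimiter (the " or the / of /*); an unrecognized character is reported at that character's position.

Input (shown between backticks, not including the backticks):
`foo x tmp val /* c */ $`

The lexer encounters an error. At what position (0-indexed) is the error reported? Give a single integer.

pos=0: emit ID 'foo' (now at pos=3)
pos=4: emit ID 'x' (now at pos=5)
pos=6: emit ID 'tmp' (now at pos=9)
pos=10: emit ID 'val' (now at pos=13)
pos=14: enter COMMENT mode (saw '/*')
exit COMMENT mode (now at pos=21)
pos=22: ERROR — unrecognized char '$'

Answer: 22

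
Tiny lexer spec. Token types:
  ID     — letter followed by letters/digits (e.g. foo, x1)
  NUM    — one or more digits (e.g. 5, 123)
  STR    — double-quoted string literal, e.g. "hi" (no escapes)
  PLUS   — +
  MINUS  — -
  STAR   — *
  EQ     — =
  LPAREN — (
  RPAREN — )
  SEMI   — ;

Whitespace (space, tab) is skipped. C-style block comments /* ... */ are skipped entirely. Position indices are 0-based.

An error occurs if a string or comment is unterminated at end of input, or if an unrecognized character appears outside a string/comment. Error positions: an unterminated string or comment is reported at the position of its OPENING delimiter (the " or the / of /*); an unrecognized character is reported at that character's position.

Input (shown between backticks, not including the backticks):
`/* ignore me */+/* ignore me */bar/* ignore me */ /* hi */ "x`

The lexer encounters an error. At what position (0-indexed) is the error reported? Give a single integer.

Answer: 59

Derivation:
pos=0: enter COMMENT mode (saw '/*')
exit COMMENT mode (now at pos=15)
pos=15: emit PLUS '+'
pos=16: enter COMMENT mode (saw '/*')
exit COMMENT mode (now at pos=31)
pos=31: emit ID 'bar' (now at pos=34)
pos=34: enter COMMENT mode (saw '/*')
exit COMMENT mode (now at pos=49)
pos=50: enter COMMENT mode (saw '/*')
exit COMMENT mode (now at pos=58)
pos=59: enter STRING mode
pos=59: ERROR — unterminated string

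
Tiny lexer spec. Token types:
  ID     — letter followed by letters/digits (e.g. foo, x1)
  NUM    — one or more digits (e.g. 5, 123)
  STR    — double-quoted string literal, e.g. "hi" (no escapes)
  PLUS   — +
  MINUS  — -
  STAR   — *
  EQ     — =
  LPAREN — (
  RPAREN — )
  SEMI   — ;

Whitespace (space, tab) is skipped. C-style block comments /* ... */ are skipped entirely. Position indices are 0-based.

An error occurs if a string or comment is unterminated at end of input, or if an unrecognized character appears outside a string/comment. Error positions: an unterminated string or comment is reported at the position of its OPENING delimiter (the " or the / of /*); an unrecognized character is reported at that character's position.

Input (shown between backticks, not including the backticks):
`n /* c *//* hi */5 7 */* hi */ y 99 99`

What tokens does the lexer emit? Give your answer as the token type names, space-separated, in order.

pos=0: emit ID 'n' (now at pos=1)
pos=2: enter COMMENT mode (saw '/*')
exit COMMENT mode (now at pos=9)
pos=9: enter COMMENT mode (saw '/*')
exit COMMENT mode (now at pos=17)
pos=17: emit NUM '5' (now at pos=18)
pos=19: emit NUM '7' (now at pos=20)
pos=21: emit STAR '*'
pos=22: enter COMMENT mode (saw '/*')
exit COMMENT mode (now at pos=30)
pos=31: emit ID 'y' (now at pos=32)
pos=33: emit NUM '99' (now at pos=35)
pos=36: emit NUM '99' (now at pos=38)
DONE. 7 tokens: [ID, NUM, NUM, STAR, ID, NUM, NUM]

Answer: ID NUM NUM STAR ID NUM NUM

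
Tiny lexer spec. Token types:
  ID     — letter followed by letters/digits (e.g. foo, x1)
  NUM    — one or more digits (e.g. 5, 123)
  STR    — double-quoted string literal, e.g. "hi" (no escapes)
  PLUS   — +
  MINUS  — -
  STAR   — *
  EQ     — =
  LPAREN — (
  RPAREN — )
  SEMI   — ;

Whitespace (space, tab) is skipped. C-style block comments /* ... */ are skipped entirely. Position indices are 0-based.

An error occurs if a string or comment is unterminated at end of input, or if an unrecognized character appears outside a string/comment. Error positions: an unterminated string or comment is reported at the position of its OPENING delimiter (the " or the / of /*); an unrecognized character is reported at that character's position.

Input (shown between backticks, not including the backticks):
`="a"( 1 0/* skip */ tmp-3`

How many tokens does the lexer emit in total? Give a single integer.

pos=0: emit EQ '='
pos=1: enter STRING mode
pos=1: emit STR "a" (now at pos=4)
pos=4: emit LPAREN '('
pos=6: emit NUM '1' (now at pos=7)
pos=8: emit NUM '0' (now at pos=9)
pos=9: enter COMMENT mode (saw '/*')
exit COMMENT mode (now at pos=19)
pos=20: emit ID 'tmp' (now at pos=23)
pos=23: emit MINUS '-'
pos=24: emit NUM '3' (now at pos=25)
DONE. 8 tokens: [EQ, STR, LPAREN, NUM, NUM, ID, MINUS, NUM]

Answer: 8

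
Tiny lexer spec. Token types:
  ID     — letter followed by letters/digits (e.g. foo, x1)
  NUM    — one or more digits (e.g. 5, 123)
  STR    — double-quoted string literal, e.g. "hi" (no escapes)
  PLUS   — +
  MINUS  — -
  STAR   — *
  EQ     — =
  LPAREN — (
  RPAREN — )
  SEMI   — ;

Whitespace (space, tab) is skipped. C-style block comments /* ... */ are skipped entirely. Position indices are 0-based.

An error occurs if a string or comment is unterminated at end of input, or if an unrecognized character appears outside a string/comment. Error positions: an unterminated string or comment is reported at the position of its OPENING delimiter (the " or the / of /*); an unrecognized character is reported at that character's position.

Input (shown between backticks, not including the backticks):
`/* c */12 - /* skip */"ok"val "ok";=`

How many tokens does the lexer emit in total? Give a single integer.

pos=0: enter COMMENT mode (saw '/*')
exit COMMENT mode (now at pos=7)
pos=7: emit NUM '12' (now at pos=9)
pos=10: emit MINUS '-'
pos=12: enter COMMENT mode (saw '/*')
exit COMMENT mode (now at pos=22)
pos=22: enter STRING mode
pos=22: emit STR "ok" (now at pos=26)
pos=26: emit ID 'val' (now at pos=29)
pos=30: enter STRING mode
pos=30: emit STR "ok" (now at pos=34)
pos=34: emit SEMI ';'
pos=35: emit EQ '='
DONE. 7 tokens: [NUM, MINUS, STR, ID, STR, SEMI, EQ]

Answer: 7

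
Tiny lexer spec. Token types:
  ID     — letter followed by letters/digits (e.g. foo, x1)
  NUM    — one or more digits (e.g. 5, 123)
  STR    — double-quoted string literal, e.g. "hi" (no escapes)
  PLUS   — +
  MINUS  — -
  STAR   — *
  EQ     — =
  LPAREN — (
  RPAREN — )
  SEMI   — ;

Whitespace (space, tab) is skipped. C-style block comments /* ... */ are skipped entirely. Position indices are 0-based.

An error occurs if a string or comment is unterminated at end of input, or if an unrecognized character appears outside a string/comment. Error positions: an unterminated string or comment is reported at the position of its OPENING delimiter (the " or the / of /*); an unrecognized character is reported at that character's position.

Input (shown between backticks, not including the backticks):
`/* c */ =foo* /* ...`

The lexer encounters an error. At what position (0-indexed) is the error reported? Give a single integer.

Answer: 14

Derivation:
pos=0: enter COMMENT mode (saw '/*')
exit COMMENT mode (now at pos=7)
pos=8: emit EQ '='
pos=9: emit ID 'foo' (now at pos=12)
pos=12: emit STAR '*'
pos=14: enter COMMENT mode (saw '/*')
pos=14: ERROR — unterminated comment (reached EOF)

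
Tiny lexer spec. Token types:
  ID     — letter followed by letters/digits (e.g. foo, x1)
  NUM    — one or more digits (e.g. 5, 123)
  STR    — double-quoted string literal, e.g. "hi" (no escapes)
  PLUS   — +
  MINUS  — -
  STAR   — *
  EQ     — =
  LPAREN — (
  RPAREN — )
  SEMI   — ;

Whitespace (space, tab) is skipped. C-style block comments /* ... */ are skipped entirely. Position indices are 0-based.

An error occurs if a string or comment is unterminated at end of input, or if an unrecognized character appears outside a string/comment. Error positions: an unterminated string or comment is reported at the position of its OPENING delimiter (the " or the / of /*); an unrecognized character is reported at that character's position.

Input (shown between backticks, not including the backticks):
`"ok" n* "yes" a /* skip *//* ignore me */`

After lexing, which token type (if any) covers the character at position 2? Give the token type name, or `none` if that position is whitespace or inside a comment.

pos=0: enter STRING mode
pos=0: emit STR "ok" (now at pos=4)
pos=5: emit ID 'n' (now at pos=6)
pos=6: emit STAR '*'
pos=8: enter STRING mode
pos=8: emit STR "yes" (now at pos=13)
pos=14: emit ID 'a' (now at pos=15)
pos=16: enter COMMENT mode (saw '/*')
exit COMMENT mode (now at pos=26)
pos=26: enter COMMENT mode (saw '/*')
exit COMMENT mode (now at pos=41)
DONE. 5 tokens: [STR, ID, STAR, STR, ID]
Position 2: char is 'k' -> STR

Answer: STR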